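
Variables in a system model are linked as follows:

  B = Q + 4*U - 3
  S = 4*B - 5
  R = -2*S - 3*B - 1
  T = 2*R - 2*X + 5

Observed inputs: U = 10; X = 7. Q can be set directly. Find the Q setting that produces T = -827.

Q = 1

Substituting into the B equation gives B = Q + 37.
This gives S = 4*Q + 143.
R becomes -11*Q - 398.
This gives T = -22*Q - 805.
Solve -22*Q - 805 = -827: Q = (-827 + 805) / -22 = 1.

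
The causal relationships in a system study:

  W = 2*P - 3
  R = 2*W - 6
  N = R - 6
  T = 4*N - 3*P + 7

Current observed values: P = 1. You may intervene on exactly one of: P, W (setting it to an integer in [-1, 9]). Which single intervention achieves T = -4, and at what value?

Intervening on P: T = 13*P - 65. Reaching -4 requires P = 61/13, not an integer.
Intervening on W: with other inputs at their observed values, T = 8*W - 44. Solving for -4 gives W = 5, within [-1, 9].

set W = 5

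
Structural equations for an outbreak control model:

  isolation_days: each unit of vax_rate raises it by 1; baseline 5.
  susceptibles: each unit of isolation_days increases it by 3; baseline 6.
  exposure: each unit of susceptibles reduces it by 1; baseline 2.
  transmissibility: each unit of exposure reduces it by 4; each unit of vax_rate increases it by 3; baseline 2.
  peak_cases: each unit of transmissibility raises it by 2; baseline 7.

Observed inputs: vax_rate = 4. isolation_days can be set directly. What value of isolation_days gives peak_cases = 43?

isolation_days = -1

Intervening on isolation_days fixes its value directly, overriding its dependence on vax_rate.
Substituting into the exposure equation gives exposure = -3*isolation_days - 4.
So transmissibility = 12*isolation_days + 30.
peak_cases becomes 24*isolation_days + 67.
Solve 24*isolation_days + 67 = 43: isolation_days = (43 - 67) / 24 = -1.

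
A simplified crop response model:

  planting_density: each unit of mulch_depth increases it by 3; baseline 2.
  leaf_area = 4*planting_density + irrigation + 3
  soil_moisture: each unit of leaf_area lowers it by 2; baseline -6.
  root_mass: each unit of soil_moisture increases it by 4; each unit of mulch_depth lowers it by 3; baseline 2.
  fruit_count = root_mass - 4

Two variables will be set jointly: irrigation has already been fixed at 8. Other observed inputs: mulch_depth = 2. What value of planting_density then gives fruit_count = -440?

With irrigation held at 8:
Intervening on planting_density fixes its value directly, overriding its dependence on mulch_depth.
Substituting into the leaf_area equation gives leaf_area = 4*planting_density + 11.
Substituting into the soil_moisture equation gives soil_moisture = -8*planting_density - 28.
Substituting into the root_mass equation gives root_mass = -32*planting_density - 116.
Substituting into the fruit_count equation gives fruit_count = -32*planting_density - 120.
Solve -32*planting_density - 120 = -440: planting_density = (-440 + 120) / -32 = 10.

planting_density = 10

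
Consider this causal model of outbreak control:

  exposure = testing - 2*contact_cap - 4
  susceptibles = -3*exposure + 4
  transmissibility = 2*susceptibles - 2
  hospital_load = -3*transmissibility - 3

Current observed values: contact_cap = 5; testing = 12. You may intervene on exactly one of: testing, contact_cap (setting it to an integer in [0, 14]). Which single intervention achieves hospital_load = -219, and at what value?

Intervening on testing: with other inputs at their observed values, hospital_load = 18*testing - 273. Solving for -219 gives testing = 3, within [0, 14].
Intervening on contact_cap: hospital_load = -36*contact_cap + 123. Reaching -219 requires contact_cap = 19/2, not an integer.

set testing = 3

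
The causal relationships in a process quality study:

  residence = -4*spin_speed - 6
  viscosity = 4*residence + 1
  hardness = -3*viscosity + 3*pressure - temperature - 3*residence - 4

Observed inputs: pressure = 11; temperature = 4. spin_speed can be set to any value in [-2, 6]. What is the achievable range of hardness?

-8 to 472

Substituting into the viscosity equation gives viscosity = -16*spin_speed - 23.
This gives hardness = 60*spin_speed + 112.
Linear in spin_speed, so extremes are at the endpoints: spin_speed = -2 gives hardness = -8; spin_speed = 6 gives hardness = 472.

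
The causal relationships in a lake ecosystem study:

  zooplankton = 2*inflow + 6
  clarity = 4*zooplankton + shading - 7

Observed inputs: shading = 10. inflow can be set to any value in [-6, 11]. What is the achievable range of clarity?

-21 to 115

Substituting into the clarity equation gives clarity = 8*inflow + 27.
Linear in inflow, so extremes are at the endpoints: inflow = -6 gives clarity = -21; inflow = 11 gives clarity = 115.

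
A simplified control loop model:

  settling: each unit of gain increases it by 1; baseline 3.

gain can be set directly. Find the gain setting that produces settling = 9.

Solve gain + 3 = 9: gain = (9 - 3) / 1 = 6.

gain = 6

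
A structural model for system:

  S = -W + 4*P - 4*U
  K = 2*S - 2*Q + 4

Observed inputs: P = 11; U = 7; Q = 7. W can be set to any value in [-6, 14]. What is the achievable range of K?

-6 to 34

Substituting into the S equation gives S = -W + 16.
Substituting into the K equation gives K = -2*W + 22.
Linear in W, so extremes are at the endpoints: W = -6 gives K = 34; W = 14 gives K = -6.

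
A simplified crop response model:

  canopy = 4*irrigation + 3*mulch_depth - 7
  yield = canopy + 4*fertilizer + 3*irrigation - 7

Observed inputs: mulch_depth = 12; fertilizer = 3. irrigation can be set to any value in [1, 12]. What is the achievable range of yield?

41 to 118

Substituting into the canopy equation gives canopy = 4*irrigation + 29.
So yield = 7*irrigation + 34.
Linear in irrigation, so extremes are at the endpoints: irrigation = 1 gives yield = 41; irrigation = 12 gives yield = 118.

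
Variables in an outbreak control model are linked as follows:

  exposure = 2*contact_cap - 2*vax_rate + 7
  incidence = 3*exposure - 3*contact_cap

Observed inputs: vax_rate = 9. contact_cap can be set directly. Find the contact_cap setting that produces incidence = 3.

contact_cap = 12

Substituting into the exposure equation gives exposure = 2*contact_cap - 11.
Substituting into the incidence equation gives incidence = 3*contact_cap - 33.
Solve 3*contact_cap - 33 = 3: contact_cap = (3 + 33) / 3 = 12.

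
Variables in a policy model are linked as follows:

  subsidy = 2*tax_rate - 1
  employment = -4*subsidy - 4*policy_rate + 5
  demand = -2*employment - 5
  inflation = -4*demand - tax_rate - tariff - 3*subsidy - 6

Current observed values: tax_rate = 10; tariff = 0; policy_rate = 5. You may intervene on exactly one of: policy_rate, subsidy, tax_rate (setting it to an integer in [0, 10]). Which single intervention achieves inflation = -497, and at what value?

set tax_rate = 6

Intervening on policy_rate: inflation = -32*policy_rate - 621. Reaching -497 requires policy_rate = -31/8, not an integer.
Intervening on subsidy: inflation = -35*subsidy - 116. Reaching -497 requires subsidy = 381/35, not an integer.
Intervening on tax_rate: with other inputs at their observed values, inflation = -71*tax_rate - 71. Solving for -497 gives tax_rate = 6, within [0, 10].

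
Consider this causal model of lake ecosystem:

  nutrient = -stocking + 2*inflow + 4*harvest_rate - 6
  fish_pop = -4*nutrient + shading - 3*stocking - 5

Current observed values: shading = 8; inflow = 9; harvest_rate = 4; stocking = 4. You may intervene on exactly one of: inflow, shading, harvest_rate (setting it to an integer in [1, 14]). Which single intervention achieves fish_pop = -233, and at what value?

Intervening on inflow: fish_pop = -8*inflow - 33. Reaching -233 requires inflow = 25, outside [1, 14].
Intervening on shading: fish_pop = shading - 113. Reaching -233 requires shading = -120, outside [1, 14].
Intervening on harvest_rate: with other inputs at their observed values, fish_pop = -16*harvest_rate - 41. Solving for -233 gives harvest_rate = 12, within [1, 14].

set harvest_rate = 12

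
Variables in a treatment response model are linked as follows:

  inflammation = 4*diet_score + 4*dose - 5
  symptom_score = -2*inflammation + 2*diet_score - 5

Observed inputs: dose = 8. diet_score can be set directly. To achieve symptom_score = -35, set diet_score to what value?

Substituting into the inflammation equation gives inflammation = 4*diet_score + 27.
Substituting into the symptom_score equation gives symptom_score = -6*diet_score - 59.
Solve -6*diet_score - 59 = -35: diet_score = (-35 + 59) / -6 = -4.

diet_score = -4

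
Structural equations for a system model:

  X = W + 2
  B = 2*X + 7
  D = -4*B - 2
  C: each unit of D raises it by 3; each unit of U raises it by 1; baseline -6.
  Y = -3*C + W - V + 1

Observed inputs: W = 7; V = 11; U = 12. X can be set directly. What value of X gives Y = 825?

X = 8

Intervening on X fixes its value directly, overriding its dependence on W.
Substituting into the D equation gives D = -8*X - 30.
Substituting into the C equation gives C = -24*X - 84.
Substituting into the Y equation gives Y = 72*X + 249.
Solve 72*X + 249 = 825: X = (825 - 249) / 72 = 8.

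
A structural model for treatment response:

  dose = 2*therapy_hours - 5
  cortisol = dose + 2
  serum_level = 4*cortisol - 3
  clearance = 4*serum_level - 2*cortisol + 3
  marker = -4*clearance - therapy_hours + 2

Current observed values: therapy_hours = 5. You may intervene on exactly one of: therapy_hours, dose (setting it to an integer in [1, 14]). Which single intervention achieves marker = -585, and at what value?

Intervening on therapy_hours: with other inputs at their observed values, marker = -113*therapy_hours + 206. Solving for -585 gives therapy_hours = 7, within [1, 14].
Intervening on dose: marker = -56*dose - 79. Reaching -585 requires dose = 253/28, not an integer.

set therapy_hours = 7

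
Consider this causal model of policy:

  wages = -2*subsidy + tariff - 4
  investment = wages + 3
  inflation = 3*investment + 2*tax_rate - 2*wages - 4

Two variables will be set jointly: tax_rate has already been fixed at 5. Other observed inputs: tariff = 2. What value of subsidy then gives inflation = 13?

With tax_rate held at 5:
Substituting into the wages equation gives wages = -2*subsidy - 2.
investment becomes -2*subsidy + 1.
Substituting into the inflation equation gives inflation = -2*subsidy + 13.
Solve -2*subsidy + 13 = 13: subsidy = (13 - 13) / -2 = 0.

subsidy = 0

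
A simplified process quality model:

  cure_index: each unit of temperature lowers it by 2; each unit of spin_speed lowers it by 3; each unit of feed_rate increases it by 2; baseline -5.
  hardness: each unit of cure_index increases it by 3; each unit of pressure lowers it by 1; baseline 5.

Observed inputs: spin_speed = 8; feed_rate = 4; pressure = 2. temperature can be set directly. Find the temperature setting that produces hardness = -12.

Substituting into the cure_index equation gives cure_index = -2*temperature - 21.
Substituting into the hardness equation gives hardness = -6*temperature - 60.
Solve -6*temperature - 60 = -12: temperature = (-12 + 60) / -6 = -8.

temperature = -8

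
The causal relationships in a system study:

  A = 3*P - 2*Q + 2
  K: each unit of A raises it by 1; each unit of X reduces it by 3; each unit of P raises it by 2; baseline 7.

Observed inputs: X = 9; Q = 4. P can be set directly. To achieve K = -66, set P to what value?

Substituting into the A equation gives A = 3*P - 6.
Substituting into the K equation gives K = 5*P - 26.
Solve 5*P - 26 = -66: P = (-66 + 26) / 5 = -8.

P = -8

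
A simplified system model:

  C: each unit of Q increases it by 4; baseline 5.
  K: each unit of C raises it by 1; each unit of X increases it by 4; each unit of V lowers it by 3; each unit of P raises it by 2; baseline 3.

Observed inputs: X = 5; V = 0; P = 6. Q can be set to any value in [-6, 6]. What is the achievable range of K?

16 to 64

Substituting into the K equation gives K = 4*Q + 40.
Linear in Q, so extremes are at the endpoints: Q = -6 gives K = 16; Q = 6 gives K = 64.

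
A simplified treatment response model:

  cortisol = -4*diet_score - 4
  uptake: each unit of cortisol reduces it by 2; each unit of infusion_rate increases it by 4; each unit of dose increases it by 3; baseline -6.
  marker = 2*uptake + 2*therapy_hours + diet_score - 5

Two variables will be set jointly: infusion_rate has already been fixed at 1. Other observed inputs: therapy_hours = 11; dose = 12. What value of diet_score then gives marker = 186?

diet_score = 5

With infusion_rate held at 1:
Substituting into the uptake equation gives uptake = 8*diet_score + 42.
This gives marker = 17*diet_score + 101.
Solve 17*diet_score + 101 = 186: diet_score = (186 - 101) / 17 = 5.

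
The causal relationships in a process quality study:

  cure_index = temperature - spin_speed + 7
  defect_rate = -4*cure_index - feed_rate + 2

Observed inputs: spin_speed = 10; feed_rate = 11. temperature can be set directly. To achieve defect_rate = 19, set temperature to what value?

temperature = -4

Substituting into the cure_index equation gives cure_index = temperature - 3.
Substituting into the defect_rate equation gives defect_rate = -4*temperature + 3.
Solve -4*temperature + 3 = 19: temperature = (19 - 3) / -4 = -4.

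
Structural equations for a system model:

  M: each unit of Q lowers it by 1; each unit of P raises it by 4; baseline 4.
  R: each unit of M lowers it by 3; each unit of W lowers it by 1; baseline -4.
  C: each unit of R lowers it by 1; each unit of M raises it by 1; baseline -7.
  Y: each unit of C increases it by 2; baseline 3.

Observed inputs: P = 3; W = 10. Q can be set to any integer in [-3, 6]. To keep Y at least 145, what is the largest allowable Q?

Substituting into the M equation gives M = -Q + 16.
Substituting into the R equation gives R = 3*Q - 62.
Substituting into the C equation gives C = -4*Q + 71.
Substituting into the Y equation gives Y = -8*Q + 145.
Require -8*Q + 145 ≥ 145, so Q ≤ 0.
The largest integer in [-3, 6] satisfying this is 0.

Q = 0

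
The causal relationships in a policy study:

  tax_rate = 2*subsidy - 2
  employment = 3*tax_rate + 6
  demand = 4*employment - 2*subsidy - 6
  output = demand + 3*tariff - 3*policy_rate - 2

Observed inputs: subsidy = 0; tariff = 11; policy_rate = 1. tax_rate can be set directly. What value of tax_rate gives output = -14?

tax_rate = -5

Intervening on tax_rate fixes its value directly, overriding its dependence on subsidy.
Substituting into the demand equation gives demand = 12*tax_rate + 18.
Substituting into the output equation gives output = 12*tax_rate + 46.
Solve 12*tax_rate + 46 = -14: tax_rate = (-14 - 46) / 12 = -5.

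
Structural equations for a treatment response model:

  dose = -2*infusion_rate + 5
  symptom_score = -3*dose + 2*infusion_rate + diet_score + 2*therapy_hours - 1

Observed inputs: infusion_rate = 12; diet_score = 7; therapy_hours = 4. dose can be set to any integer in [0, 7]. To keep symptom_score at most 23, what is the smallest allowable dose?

Intervening on dose fixes its value directly, overriding its dependence on infusion_rate.
Substituting into the symptom_score equation gives symptom_score = -3*dose + 38.
Require -3*dose + 38 ≤ 23, so dose ≥ 5.
The smallest integer in [0, 7] satisfying this is 5.

dose = 5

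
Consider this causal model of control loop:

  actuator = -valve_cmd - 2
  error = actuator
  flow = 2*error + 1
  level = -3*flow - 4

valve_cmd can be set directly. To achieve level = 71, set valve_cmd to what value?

valve_cmd = 11

Substituting into the error equation gives error = -valve_cmd - 2.
flow becomes -2*valve_cmd - 3.
Substituting into the level equation gives level = 6*valve_cmd + 5.
Solve 6*valve_cmd + 5 = 71: valve_cmd = (71 - 5) / 6 = 11.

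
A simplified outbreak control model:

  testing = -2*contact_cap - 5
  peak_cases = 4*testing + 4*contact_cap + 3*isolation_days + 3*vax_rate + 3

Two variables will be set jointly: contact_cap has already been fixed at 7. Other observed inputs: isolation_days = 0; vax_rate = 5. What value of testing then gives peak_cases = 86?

With contact_cap held at 7:
Intervening on testing fixes its value directly, overriding its dependence on contact_cap.
Substituting into the peak_cases equation gives peak_cases = 4*testing + 46.
Solve 4*testing + 46 = 86: testing = (86 - 46) / 4 = 10.

testing = 10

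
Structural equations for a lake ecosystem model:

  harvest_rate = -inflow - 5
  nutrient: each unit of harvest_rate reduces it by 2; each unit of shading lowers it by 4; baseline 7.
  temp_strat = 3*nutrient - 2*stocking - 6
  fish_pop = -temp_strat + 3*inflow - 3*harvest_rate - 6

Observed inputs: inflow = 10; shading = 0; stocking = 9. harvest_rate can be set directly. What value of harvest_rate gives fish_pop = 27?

harvest_rate = 0

Intervening on harvest_rate fixes its value directly, overriding its dependence on inflow.
Substituting into the nutrient equation gives nutrient = -2*harvest_rate + 7.
temp_strat becomes -6*harvest_rate - 3.
This gives fish_pop = 3*harvest_rate + 27.
Solve 3*harvest_rate + 27 = 27: harvest_rate = (27 - 27) / 3 = 0.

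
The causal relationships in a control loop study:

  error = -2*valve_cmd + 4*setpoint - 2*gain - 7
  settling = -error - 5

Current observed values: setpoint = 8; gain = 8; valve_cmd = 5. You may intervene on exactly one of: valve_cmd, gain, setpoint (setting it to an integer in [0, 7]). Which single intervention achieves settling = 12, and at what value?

Intervening on valve_cmd: settling = 2*valve_cmd - 14. Reaching 12 requires valve_cmd = 13, outside [0, 7].
Intervening on gain: settling = 2*gain - 20. Reaching 12 requires gain = 16, outside [0, 7].
Intervening on setpoint: with other inputs at their observed values, settling = -4*setpoint + 28. Solving for 12 gives setpoint = 4, within [0, 7].

set setpoint = 4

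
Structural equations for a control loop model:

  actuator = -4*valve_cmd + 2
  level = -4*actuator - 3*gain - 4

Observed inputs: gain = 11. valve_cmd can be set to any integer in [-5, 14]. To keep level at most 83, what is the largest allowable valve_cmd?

Substituting into the level equation gives level = 16*valve_cmd - 45.
Require 16*valve_cmd - 45 ≤ 83, so valve_cmd ≤ 8.
The largest integer in [-5, 14] satisfying this is 8.

valve_cmd = 8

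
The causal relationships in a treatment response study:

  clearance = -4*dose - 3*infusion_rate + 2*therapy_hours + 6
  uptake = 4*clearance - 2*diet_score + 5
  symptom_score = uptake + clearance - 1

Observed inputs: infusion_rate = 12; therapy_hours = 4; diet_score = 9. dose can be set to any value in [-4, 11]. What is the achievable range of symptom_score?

-344 to -44

Substituting into the clearance equation gives clearance = -4*dose - 22.
Substituting into the uptake equation gives uptake = -16*dose - 101.
symptom_score becomes -20*dose - 124.
Linear in dose, so extremes are at the endpoints: dose = -4 gives symptom_score = -44; dose = 11 gives symptom_score = -344.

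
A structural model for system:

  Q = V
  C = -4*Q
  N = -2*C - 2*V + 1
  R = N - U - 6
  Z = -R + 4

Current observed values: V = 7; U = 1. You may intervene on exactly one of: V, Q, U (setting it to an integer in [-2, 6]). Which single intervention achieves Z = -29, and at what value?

set U = 4

Intervening on V: Z = -6*V + 10. Reaching -29 requires V = 13/2, not an integer.
Intervening on Q: Z = -8*Q + 24. Reaching -29 requires Q = 53/8, not an integer.
Intervening on U: with other inputs at their observed values, Z = U - 33. Solving for -29 gives U = 4, within [-2, 6].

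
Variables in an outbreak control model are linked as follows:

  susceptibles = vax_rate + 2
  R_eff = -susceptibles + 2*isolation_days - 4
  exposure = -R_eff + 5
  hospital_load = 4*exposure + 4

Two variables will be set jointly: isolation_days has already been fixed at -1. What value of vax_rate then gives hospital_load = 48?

vax_rate = -2

With isolation_days held at -1:
Substituting into the R_eff equation gives R_eff = -vax_rate - 8.
Substituting into the exposure equation gives exposure = vax_rate + 13.
Substituting into the hospital_load equation gives hospital_load = 4*vax_rate + 56.
Solve 4*vax_rate + 56 = 48: vax_rate = (48 - 56) / 4 = -2.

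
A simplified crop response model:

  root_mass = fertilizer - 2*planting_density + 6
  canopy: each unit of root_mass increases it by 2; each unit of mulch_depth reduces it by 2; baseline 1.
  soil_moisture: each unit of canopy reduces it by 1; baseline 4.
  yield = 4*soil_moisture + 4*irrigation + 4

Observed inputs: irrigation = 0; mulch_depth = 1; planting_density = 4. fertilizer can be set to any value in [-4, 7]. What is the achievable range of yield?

-16 to 72

Substituting into the root_mass equation gives root_mass = fertilizer - 2.
canopy becomes 2*fertilizer - 5.
Substituting into the soil_moisture equation gives soil_moisture = -2*fertilizer + 9.
Substituting into the yield equation gives yield = -8*fertilizer + 40.
Linear in fertilizer, so extremes are at the endpoints: fertilizer = -4 gives yield = 72; fertilizer = 7 gives yield = -16.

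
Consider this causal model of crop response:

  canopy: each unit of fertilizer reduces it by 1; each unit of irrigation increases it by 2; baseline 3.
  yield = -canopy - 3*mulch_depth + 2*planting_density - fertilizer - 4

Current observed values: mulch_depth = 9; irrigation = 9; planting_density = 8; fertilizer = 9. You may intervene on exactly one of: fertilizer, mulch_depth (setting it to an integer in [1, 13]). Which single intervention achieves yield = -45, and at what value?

Intervening on fertilizer: the paths from fertilizer to yield cancel (net effect zero), leaving yield = -36; -45 is unreachable this way.
Intervening on mulch_depth: with other inputs at their observed values, yield = -3*mulch_depth - 9. Solving for -45 gives mulch_depth = 12, within [1, 13].

set mulch_depth = 12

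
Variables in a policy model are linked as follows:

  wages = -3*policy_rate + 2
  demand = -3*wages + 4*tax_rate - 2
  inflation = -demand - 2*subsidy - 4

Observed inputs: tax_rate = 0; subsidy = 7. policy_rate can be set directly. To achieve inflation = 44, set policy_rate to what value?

Substituting into the demand equation gives demand = 9*policy_rate - 8.
Substituting into the inflation equation gives inflation = -9*policy_rate - 10.
Solve -9*policy_rate - 10 = 44: policy_rate = (44 + 10) / -9 = -6.

policy_rate = -6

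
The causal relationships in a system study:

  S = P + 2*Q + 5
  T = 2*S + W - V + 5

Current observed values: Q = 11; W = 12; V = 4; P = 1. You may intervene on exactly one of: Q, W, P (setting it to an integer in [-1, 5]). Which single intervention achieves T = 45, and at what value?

set Q = 5

Intervening on Q: with other inputs at their observed values, T = 4*Q + 25. Solving for 45 gives Q = 5, within [-1, 5].
Intervening on W: T = W + 57. Reaching 45 requires W = -12, outside [-1, 5].
Intervening on P: T = 2*P + 67. Reaching 45 requires P = -11, outside [-1, 5].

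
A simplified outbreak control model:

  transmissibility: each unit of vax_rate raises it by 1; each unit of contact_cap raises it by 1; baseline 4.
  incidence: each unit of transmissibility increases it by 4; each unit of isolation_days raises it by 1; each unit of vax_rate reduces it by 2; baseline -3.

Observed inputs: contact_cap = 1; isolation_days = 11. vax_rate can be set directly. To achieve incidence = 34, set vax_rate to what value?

Substituting into the transmissibility equation gives transmissibility = vax_rate + 5.
This gives incidence = 2*vax_rate + 28.
Solve 2*vax_rate + 28 = 34: vax_rate = (34 - 28) / 2 = 3.

vax_rate = 3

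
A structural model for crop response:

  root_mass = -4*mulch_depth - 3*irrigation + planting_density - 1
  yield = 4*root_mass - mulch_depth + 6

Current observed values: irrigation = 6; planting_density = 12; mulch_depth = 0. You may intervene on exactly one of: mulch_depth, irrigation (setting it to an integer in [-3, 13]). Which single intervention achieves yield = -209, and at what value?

Intervening on mulch_depth: with other inputs at their observed values, yield = -17*mulch_depth - 22. Solving for -209 gives mulch_depth = 11, within [-3, 13].
Intervening on irrigation: yield = -12*irrigation + 50. Reaching -209 requires irrigation = 259/12, not an integer.

set mulch_depth = 11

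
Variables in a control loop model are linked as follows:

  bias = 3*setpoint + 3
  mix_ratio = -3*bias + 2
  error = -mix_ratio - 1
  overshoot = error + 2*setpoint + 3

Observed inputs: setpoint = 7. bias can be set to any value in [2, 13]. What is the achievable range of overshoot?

20 to 53

Intervening on bias fixes its value directly, overriding its dependence on setpoint.
Substituting into the error equation gives error = 3*bias - 3.
Substituting into the overshoot equation gives overshoot = 3*bias + 14.
Linear in bias, so extremes are at the endpoints: bias = 2 gives overshoot = 20; bias = 13 gives overshoot = 53.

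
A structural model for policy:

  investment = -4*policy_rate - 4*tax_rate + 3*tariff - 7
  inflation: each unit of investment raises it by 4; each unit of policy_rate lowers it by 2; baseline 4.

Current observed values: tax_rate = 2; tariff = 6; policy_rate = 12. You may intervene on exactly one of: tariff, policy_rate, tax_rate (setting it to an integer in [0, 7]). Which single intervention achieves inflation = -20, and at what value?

Intervening on tariff: inflation = 12*tariff - 272. Reaching -20 requires tariff = 21, outside [0, 7].
Intervening on policy_rate: with other inputs at their observed values, inflation = -18*policy_rate + 16. Solving for -20 gives policy_rate = 2, within [0, 7].
Intervening on tax_rate: inflation = -16*tax_rate - 168. Reaching -20 requires tax_rate = -37/4, not an integer.

set policy_rate = 2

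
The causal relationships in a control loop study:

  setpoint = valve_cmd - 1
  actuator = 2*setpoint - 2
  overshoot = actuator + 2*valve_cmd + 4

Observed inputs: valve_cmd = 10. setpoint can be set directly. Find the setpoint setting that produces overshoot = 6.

Intervening on setpoint fixes its value directly, overriding its dependence on valve_cmd.
Substituting into the overshoot equation gives overshoot = 2*setpoint + 22.
Solve 2*setpoint + 22 = 6: setpoint = (6 - 22) / 2 = -8.

setpoint = -8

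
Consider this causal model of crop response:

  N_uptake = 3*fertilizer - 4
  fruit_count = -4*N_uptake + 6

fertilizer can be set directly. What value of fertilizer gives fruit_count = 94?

fertilizer = -6

Substituting into the fruit_count equation gives fruit_count = -12*fertilizer + 22.
Solve -12*fertilizer + 22 = 94: fertilizer = (94 - 22) / -12 = -6.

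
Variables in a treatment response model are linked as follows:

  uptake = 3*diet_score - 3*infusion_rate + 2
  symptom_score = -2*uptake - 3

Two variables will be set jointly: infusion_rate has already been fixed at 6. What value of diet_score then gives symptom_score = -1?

diet_score = 5

With infusion_rate held at 6:
Substituting into the uptake equation gives uptake = 3*diet_score - 16.
Substituting into the symptom_score equation gives symptom_score = -6*diet_score + 29.
Solve -6*diet_score + 29 = -1: diet_score = (-1 - 29) / -6 = 5.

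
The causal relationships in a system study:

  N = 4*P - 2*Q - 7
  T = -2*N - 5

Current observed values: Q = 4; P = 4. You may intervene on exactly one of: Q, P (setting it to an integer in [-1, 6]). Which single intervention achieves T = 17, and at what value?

set P = 1

Intervening on Q: T = 4*Q - 23. Reaching 17 requires Q = 10, outside [-1, 6].
Intervening on P: with other inputs at their observed values, T = -8*P + 25. Solving for 17 gives P = 1, within [-1, 6].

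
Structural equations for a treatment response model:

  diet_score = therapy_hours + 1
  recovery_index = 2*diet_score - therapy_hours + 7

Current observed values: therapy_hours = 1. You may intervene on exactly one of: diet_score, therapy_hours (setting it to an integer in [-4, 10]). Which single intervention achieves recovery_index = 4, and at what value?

Intervening on diet_score: with other inputs at their observed values, recovery_index = 2*diet_score + 6. Solving for 4 gives diet_score = -1, within [-4, 10].
Intervening on therapy_hours: recovery_index = therapy_hours + 9. Reaching 4 requires therapy_hours = -5, outside [-4, 10].

set diet_score = -1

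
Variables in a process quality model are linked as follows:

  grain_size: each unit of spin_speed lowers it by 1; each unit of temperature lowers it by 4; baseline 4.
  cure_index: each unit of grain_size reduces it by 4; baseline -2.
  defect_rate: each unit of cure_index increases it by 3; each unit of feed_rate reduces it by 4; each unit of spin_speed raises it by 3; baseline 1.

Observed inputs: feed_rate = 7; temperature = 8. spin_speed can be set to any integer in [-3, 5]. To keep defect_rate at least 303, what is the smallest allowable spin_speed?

spin_speed = 0

Substituting into the grain_size equation gives grain_size = -spin_speed - 28.
Substituting into the cure_index equation gives cure_index = 4*spin_speed + 110.
defect_rate becomes 15*spin_speed + 303.
Require 15*spin_speed + 303 ≥ 303, so spin_speed ≥ 0.
The smallest integer in [-3, 5] satisfying this is 0.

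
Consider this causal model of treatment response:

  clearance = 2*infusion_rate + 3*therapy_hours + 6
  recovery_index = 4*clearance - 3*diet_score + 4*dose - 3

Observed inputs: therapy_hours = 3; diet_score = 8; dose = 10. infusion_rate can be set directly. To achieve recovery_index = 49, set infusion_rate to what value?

Substituting into the clearance equation gives clearance = 2*infusion_rate + 15.
This gives recovery_index = 8*infusion_rate + 73.
Solve 8*infusion_rate + 73 = 49: infusion_rate = (49 - 73) / 8 = -3.

infusion_rate = -3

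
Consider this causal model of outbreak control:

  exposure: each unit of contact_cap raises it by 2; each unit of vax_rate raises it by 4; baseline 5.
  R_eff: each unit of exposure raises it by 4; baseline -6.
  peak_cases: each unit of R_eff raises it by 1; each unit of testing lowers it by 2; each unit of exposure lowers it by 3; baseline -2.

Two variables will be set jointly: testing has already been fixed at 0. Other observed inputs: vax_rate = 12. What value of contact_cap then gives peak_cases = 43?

contact_cap = -1

With testing held at 0:
Substituting into the exposure equation gives exposure = 2*contact_cap + 53.
Substituting into the R_eff equation gives R_eff = 8*contact_cap + 206.
This gives peak_cases = 2*contact_cap + 45.
Solve 2*contact_cap + 45 = 43: contact_cap = (43 - 45) / 2 = -1.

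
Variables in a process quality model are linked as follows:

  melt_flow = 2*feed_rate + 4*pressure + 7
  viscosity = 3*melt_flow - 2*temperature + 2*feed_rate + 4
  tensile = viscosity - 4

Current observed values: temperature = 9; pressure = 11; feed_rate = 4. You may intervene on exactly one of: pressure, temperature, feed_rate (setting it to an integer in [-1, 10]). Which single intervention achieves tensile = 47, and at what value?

set pressure = 1

Intervening on pressure: with other inputs at their observed values, tensile = 12*pressure + 35. Solving for 47 gives pressure = 1, within [-1, 10].
Intervening on temperature: tensile = -2*temperature + 185. Reaching 47 requires temperature = 69, outside [-1, 10].
Intervening on feed_rate: tensile = 8*feed_rate + 135. Reaching 47 requires feed_rate = -11, outside [-1, 10].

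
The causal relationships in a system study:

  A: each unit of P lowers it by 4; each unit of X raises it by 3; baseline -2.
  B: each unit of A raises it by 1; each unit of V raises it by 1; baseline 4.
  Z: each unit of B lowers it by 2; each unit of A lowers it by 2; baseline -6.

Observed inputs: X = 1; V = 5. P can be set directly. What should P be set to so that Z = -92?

P = -4

Substituting into the A equation gives A = -4*P + 1.
Substituting into the B equation gives B = -4*P + 10.
So Z = 16*P - 28.
Solve 16*P - 28 = -92: P = (-92 + 28) / 16 = -4.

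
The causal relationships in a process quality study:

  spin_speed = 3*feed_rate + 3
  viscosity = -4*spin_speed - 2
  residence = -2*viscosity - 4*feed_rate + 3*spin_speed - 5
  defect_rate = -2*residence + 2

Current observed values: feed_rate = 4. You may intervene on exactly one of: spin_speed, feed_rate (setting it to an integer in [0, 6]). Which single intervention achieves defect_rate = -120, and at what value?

Intervening on spin_speed: defect_rate = -22*spin_speed + 36. Reaching -120 requires spin_speed = 78/11, not an integer.
Intervening on feed_rate: with other inputs at their observed values, defect_rate = -58*feed_rate - 62. Solving for -120 gives feed_rate = 1, within [0, 6].

set feed_rate = 1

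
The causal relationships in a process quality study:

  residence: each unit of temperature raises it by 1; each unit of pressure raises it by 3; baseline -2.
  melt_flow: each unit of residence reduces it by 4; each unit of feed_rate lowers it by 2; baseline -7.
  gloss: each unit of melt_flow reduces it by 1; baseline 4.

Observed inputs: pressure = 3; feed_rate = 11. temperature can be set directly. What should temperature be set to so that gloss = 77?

temperature = 4

Substituting into the residence equation gives residence = temperature + 7.
Substituting into the melt_flow equation gives melt_flow = -4*temperature - 57.
Substituting into the gloss equation gives gloss = 4*temperature + 61.
Solve 4*temperature + 61 = 77: temperature = (77 - 61) / 4 = 4.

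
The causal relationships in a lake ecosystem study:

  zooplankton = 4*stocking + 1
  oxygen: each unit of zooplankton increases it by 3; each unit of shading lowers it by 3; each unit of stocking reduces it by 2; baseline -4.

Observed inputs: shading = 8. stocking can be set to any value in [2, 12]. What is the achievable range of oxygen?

Substituting into the oxygen equation gives oxygen = 10*stocking - 25.
Linear in stocking, so extremes are at the endpoints: stocking = 2 gives oxygen = -5; stocking = 12 gives oxygen = 95.

-5 to 95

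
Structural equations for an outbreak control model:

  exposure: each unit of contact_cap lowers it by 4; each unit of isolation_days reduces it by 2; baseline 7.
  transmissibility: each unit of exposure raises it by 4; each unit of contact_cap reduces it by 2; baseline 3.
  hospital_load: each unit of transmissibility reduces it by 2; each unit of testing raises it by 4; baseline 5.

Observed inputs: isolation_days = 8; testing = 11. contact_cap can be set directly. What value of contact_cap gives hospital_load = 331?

Substituting into the exposure equation gives exposure = -4*contact_cap - 9.
Substituting into the transmissibility equation gives transmissibility = -18*contact_cap - 33.
This gives hospital_load = 36*contact_cap + 115.
Solve 36*contact_cap + 115 = 331: contact_cap = (331 - 115) / 36 = 6.

contact_cap = 6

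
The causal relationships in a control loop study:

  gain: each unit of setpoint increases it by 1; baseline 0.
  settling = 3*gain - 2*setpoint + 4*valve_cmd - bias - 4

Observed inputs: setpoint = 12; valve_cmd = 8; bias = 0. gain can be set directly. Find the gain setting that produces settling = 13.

gain = 3

Intervening on gain fixes its value directly, overriding its dependence on setpoint.
Substituting into the settling equation gives settling = 3*gain + 4.
Solve 3*gain + 4 = 13: gain = (13 - 4) / 3 = 3.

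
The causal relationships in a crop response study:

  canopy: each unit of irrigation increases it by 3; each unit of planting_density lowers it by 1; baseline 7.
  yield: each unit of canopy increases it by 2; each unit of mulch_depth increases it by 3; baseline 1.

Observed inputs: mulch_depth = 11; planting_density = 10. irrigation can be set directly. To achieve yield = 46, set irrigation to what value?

irrigation = 3

Substituting into the canopy equation gives canopy = 3*irrigation - 3.
Substituting into the yield equation gives yield = 6*irrigation + 28.
Solve 6*irrigation + 28 = 46: irrigation = (46 - 28) / 6 = 3.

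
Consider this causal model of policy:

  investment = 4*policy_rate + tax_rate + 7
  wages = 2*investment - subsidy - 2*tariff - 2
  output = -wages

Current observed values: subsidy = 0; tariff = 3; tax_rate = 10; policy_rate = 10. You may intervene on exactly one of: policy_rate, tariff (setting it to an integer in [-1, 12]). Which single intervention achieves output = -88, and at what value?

set tariff = 12

Intervening on policy_rate: output = -8*policy_rate - 26. Reaching -88 requires policy_rate = 31/4, not an integer.
Intervening on tariff: with other inputs at their observed values, output = 2*tariff - 112. Solving for -88 gives tariff = 12, within [-1, 12].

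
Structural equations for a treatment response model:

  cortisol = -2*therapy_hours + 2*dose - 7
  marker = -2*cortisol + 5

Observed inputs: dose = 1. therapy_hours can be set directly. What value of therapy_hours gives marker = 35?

Substituting into the cortisol equation gives cortisol = -2*therapy_hours - 5.
Substituting into the marker equation gives marker = 4*therapy_hours + 15.
Solve 4*therapy_hours + 15 = 35: therapy_hours = (35 - 15) / 4 = 5.

therapy_hours = 5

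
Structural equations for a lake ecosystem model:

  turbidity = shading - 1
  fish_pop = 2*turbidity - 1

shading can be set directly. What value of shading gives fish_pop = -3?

shading = 0

Substituting into the fish_pop equation gives fish_pop = 2*shading - 3.
Solve 2*shading - 3 = -3: shading = (-3 + 3) / 2 = 0.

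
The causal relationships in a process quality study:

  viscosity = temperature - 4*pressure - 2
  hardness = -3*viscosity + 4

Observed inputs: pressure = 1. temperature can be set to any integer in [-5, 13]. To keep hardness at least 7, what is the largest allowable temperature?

Substituting into the viscosity equation gives viscosity = temperature - 6.
Substituting into the hardness equation gives hardness = -3*temperature + 22.
Require -3*temperature + 22 ≥ 7, so temperature ≤ 5.
The largest integer in [-5, 13] satisfying this is 5.

temperature = 5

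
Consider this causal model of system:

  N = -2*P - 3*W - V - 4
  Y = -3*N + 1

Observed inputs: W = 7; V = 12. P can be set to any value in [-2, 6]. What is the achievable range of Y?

100 to 148

Substituting into the N equation gives N = -2*P - 37.
Substituting into the Y equation gives Y = 6*P + 112.
Linear in P, so extremes are at the endpoints: P = -2 gives Y = 100; P = 6 gives Y = 148.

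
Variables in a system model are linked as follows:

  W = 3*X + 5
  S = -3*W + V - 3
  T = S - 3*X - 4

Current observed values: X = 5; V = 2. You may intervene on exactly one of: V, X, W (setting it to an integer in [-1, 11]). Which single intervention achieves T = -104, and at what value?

Intervening on V: T = V - 82. Reaching -104 requires V = -22, outside [-1, 11].
Intervening on X: with other inputs at their observed values, T = -12*X - 20. Solving for -104 gives X = 7, within [-1, 11].
Intervening on W: T = -3*W - 20. Reaching -104 requires W = 28, outside [-1, 11].

set X = 7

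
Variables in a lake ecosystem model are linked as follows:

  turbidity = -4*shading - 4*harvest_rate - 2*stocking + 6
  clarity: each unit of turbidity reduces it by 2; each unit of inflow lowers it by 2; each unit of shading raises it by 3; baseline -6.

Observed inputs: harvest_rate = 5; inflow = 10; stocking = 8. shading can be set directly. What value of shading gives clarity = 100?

Substituting into the turbidity equation gives turbidity = -4*shading - 30.
Substituting into the clarity equation gives clarity = 11*shading + 34.
Solve 11*shading + 34 = 100: shading = (100 - 34) / 11 = 6.

shading = 6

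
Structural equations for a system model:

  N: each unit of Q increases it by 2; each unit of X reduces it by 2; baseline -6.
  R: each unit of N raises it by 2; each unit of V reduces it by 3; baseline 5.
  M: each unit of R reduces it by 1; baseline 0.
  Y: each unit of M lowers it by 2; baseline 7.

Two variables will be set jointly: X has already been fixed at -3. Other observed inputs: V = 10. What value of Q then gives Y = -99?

Q = -7

With X held at -3:
Substituting into the N equation gives N = 2*Q.
R becomes 4*Q - 25.
This gives M = -4*Q + 25.
Substituting into the Y equation gives Y = 8*Q - 43.
Solve 8*Q - 43 = -99: Q = (-99 + 43) / 8 = -7.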